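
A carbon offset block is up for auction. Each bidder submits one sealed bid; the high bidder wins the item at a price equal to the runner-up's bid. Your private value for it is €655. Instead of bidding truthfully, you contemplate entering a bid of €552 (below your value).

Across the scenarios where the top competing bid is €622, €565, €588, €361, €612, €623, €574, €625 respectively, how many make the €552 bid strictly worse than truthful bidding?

The deviation hurts exactly when the highest competing bid lies strictly between €552 and €655 — underbidding then forfeits a profitable win.
€622: inside the interval → strictly worse (loss €33).
€565: inside the interval → strictly worse (loss €90).
€588: inside the interval → strictly worse (loss €67).
€361: below both → same outcome either way.
€612: inside the interval → strictly worse (loss €43).
€623: inside the interval → strictly worse (loss €32).
€574: inside the interval → strictly worse (loss €81).
€625: inside the interval → strictly worse (loss €30).
Count: 7.

7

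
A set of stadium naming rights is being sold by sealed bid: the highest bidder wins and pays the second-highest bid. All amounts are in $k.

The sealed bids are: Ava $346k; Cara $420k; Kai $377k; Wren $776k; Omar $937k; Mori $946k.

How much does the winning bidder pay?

Highest bid: Mori at $946k, so Mori wins.
Second-highest bid: Omar at $937k — that is the price the winner pays.

$937k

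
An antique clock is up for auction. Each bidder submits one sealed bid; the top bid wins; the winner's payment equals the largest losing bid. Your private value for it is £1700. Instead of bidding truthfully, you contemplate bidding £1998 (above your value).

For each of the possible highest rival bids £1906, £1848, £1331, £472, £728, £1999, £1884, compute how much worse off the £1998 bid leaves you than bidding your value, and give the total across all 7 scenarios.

The deviation costs you only when the competing bid falls strictly between £1700 and £1998; elsewhere both bids give the same outcome.
£1906: truthful payoff £0, deviation payoff −£206 → loss £206.
£1848: truthful payoff £0, deviation payoff −£148 → loss £148.
£1331: outcomes coincide → loss £0.
£472: outcomes coincide → loss £0.
£728: outcomes coincide → loss £0.
£1999: outcomes coincide → loss £0.
£1884: truthful payoff £0, deviation payoff −£184 → loss £184.
Total loss = £206 + £148 + £184 = £538.
Because the price is fixed by the runner-up's bid, deviating from your value can only change a good outcome into a bad one — never the reverse.

£538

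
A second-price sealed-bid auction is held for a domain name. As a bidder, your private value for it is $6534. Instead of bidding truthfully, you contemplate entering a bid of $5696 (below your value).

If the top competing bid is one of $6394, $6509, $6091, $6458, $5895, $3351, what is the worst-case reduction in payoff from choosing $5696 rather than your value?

$6394: truthful gives $140, deviation gives $0 → loss $140.
$6509: truthful gives $25, deviation gives $0 → loss $25.
$6091: truthful gives $443, deviation gives $0 → loss $443.
$6458: truthful gives $76, deviation gives $0 → loss $76.
$5895: truthful gives $639, deviation gives $0 → loss $639.
$3351: same outcome either way → loss $0.
Maximum loss: $639.

$639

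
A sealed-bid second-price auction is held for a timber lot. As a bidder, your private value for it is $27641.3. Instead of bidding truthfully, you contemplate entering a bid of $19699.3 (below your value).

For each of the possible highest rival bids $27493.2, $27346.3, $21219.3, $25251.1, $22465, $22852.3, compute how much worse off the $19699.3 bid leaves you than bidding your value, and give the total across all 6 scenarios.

The deviation costs you only when the competing bid falls strictly between $19699.3 and $27641.3; elsewhere both bids give the same outcome.
$27493.2: truthful payoff $148.1, deviation payoff $0 → loss $148.1.
$27346.3: truthful payoff $295, deviation payoff $0 → loss $295.
$21219.3: truthful payoff $6422, deviation payoff $0 → loss $6422.
$25251.1: truthful payoff $2390.2, deviation payoff $0 → loss $2390.2.
$22465: truthful payoff $5176.3, deviation payoff $0 → loss $5176.3.
$22852.3: truthful payoff $4789, deviation payoff $0 → loss $4789.
Total loss = $148.1 + $295 + $6422 + $2390.2 + $5176.3 + $4789 = $19220.6.

$19220.6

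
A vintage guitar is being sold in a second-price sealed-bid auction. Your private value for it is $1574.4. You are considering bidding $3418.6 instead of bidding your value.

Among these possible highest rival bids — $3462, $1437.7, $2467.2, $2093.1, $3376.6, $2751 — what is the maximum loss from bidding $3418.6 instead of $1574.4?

$1802.2

$3462: same outcome either way → loss $0.
$1437.7: same outcome either way → loss $0.
$2467.2: truthful gives $0, deviation gives −$892.8 → loss $892.8.
$2093.1: truthful gives $0, deviation gives −$518.7 → loss $518.7.
$3376.6: truthful gives $0, deviation gives −$1802.2 → loss $1802.2.
$2751: truthful gives $0, deviation gives −$1176.6 → loss $1176.6.
Maximum loss: $1802.2.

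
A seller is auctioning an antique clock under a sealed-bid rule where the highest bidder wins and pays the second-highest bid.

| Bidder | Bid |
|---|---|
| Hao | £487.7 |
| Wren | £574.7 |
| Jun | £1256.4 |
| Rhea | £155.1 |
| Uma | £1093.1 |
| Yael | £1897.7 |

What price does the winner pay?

Highest bid: Yael at £1897.7, so Yael wins.
Second-highest bid: Jun at £1256.4 — that is the price the winner pays.

£1256.4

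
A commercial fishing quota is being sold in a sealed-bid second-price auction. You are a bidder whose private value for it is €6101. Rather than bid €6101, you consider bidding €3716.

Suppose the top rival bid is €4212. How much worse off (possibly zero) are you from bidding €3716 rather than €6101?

Bidding your value €6101: you win (since €6101 > €4212) and pay €4212. Payoff €1889.
Bidding €3716: you lose. Payoff €0.
The competing bid €4212 lies between your shaded bid and your value, so underbidding forfeits an item you could have won at a profitable price.
Loss from deviating = €1889 − (€0) = €1889.

€1889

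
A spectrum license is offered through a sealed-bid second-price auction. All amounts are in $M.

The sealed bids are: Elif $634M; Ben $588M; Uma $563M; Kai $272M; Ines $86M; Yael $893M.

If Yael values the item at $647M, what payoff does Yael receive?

$13M

Highest bid: Yael at $893M, so Yael wins.
Second-highest bid: Elif at $634M — that is the price the winner pays.
Yael's payoff = value − price = $647M − $634M = $13M.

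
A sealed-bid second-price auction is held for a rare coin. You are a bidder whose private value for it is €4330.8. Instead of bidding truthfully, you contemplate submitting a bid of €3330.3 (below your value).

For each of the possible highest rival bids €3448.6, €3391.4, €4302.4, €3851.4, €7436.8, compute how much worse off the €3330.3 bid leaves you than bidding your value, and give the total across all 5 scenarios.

The deviation costs you only when the competing bid falls strictly between €3330.3 and €4330.8; elsewhere both bids give the same outcome.
€3448.6: truthful payoff €882.2, deviation payoff €0 → loss €882.2.
€3391.4: truthful payoff €939.4, deviation payoff €0 → loss €939.4.
€4302.4: truthful payoff €28.4, deviation payoff €0 → loss €28.4.
€3851.4: truthful payoff €479.4, deviation payoff €0 → loss €479.4.
€7436.8: outcomes coincide → loss €0.
Total loss = €882.2 + €939.4 + €28.4 + €479.4 = €2329.4.

€2329.4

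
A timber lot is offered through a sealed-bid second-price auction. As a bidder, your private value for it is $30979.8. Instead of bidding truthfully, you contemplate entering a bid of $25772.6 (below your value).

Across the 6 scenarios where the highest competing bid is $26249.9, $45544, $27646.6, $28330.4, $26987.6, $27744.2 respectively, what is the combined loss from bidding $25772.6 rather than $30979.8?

$17940.3

The deviation costs you only when the competing bid falls strictly between $25772.6 and $30979.8; elsewhere both bids give the same outcome.
$26249.9: truthful payoff $4729.9, deviation payoff $0 → loss $4729.9.
$45544: outcomes coincide → loss $0.
$27646.6: truthful payoff $3333.2, deviation payoff $0 → loss $3333.2.
$28330.4: truthful payoff $2649.4, deviation payoff $0 → loss $2649.4.
$26987.6: truthful payoff $3992.2, deviation payoff $0 → loss $3992.2.
$27744.2: truthful payoff $3235.6, deviation payoff $0 → loss $3235.6.
Total loss = $4729.9 + $3333.2 + $2649.4 + $3992.2 + $3235.6 = $17940.3.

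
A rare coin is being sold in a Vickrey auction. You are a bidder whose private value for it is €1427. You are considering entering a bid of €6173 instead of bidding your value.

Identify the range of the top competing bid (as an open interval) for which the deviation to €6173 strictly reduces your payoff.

If the competing bid is below €1427, both bids win at the same price — no difference.
If it is above €6173, both bids lose — no difference.
If it lies strictly between €1427 and €6173, bidding your value loses (payoff 0) while bidding €6173 wins at a price above your value (payoff negative).
So the deviation strictly hurts on the open interval (€1427, €6173).

(€1427, €6173)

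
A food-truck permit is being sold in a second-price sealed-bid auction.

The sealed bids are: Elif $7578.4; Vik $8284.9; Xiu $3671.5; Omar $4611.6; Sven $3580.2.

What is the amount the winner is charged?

Highest bid: Vik at $8284.9, so Vik wins.
Second-highest bid: Elif at $7578.4 — that is the price the winner pays.

$7578.4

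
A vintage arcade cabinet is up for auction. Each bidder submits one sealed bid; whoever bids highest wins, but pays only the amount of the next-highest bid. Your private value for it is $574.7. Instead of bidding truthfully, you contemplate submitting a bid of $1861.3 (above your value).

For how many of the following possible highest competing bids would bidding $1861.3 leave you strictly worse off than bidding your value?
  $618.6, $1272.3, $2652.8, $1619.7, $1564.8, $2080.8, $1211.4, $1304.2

The deviation hurts exactly when the highest competing bid lies strictly between $574.7 and $1861.3 — overbidding then wins at a price above your value.
$618.6: inside the interval → strictly worse (loss $43.9).
$1272.3: inside the interval → strictly worse (loss $697.6).
$2652.8: above both → same outcome either way.
$1619.7: inside the interval → strictly worse (loss $1045).
$1564.8: inside the interval → strictly worse (loss $990.1).
$2080.8: above both → same outcome either way.
$1211.4: inside the interval → strictly worse (loss $636.7).
$1304.2: inside the interval → strictly worse (loss $729.5).
Count: 6.

6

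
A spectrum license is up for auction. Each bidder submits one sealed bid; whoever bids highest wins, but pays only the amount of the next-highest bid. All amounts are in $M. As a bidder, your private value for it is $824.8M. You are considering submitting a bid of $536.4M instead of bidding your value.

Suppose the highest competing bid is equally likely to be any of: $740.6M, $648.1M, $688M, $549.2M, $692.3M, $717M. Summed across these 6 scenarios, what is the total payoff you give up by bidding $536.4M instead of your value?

$913.6M

The deviation costs you only when the competing bid falls strictly between $536.4M and $824.8M; elsewhere both bids give the same outcome.
$740.6M: truthful payoff $84.2M, deviation payoff $0M → loss $84.2M.
$648.1M: truthful payoff $176.7M, deviation payoff $0M → loss $176.7M.
$688M: truthful payoff $136.8M, deviation payoff $0M → loss $136.8M.
$549.2M: truthful payoff $275.6M, deviation payoff $0M → loss $275.6M.
$692.3M: truthful payoff $132.5M, deviation payoff $0M → loss $132.5M.
$717M: truthful payoff $107.8M, deviation payoff $0M → loss $107.8M.
Total loss = $84.2M + $176.7M + $136.8M + $275.6M + $132.5M + $107.8M = $913.6M.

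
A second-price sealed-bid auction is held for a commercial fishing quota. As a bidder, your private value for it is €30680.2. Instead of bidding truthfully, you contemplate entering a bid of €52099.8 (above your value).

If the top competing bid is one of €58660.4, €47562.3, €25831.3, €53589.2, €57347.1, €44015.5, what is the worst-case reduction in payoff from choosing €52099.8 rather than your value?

€58660.4: same outcome either way → loss €0.
€47562.3: truthful gives €0, deviation gives −€16882.1 → loss €16882.1.
€25831.3: same outcome either way → loss €0.
€53589.2: same outcome either way → loss €0.
€57347.1: same outcome either way → loss €0.
€44015.5: truthful gives €0, deviation gives −€13335.3 → loss €13335.3.
Maximum loss: €16882.1.

€16882.1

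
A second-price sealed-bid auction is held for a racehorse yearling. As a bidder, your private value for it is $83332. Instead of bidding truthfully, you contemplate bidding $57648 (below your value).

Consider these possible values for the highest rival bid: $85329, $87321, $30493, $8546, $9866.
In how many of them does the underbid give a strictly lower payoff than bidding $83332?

The deviation hurts exactly when the highest competing bid lies strictly between $57648 and $83332 — underbidding then forfeits a profitable win.
$85329: above both → same outcome either way.
$87321: above both → same outcome either way.
$30493: below both → same outcome either way.
$8546: below both → same outcome either way.
$9866: below both → same outcome either way.
Count: 0.

0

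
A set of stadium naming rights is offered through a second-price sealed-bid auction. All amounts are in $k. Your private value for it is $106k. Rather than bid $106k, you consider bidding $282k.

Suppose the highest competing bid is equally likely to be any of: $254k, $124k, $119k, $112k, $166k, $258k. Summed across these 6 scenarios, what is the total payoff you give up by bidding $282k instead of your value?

The deviation costs you only when the competing bid falls strictly between $106k and $282k; elsewhere both bids give the same outcome.
$254k: truthful payoff $0k, deviation payoff −$148k → loss $148k.
$124k: truthful payoff $0k, deviation payoff −$18k → loss $18k.
$119k: truthful payoff $0k, deviation payoff −$13k → loss $13k.
$112k: truthful payoff $0k, deviation payoff −$6k → loss $6k.
$166k: truthful payoff $0k, deviation payoff −$60k → loss $60k.
$258k: truthful payoff $0k, deviation payoff −$152k → loss $152k.
Total loss = $148k + $18k + $13k + $6k + $60k + $152k = $397k.

$397k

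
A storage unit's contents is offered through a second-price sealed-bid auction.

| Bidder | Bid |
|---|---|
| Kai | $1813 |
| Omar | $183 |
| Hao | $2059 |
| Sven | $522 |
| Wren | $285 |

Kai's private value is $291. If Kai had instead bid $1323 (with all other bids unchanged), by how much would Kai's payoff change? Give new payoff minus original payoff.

The highest bid among the other bidders is $2059; Kai's bid doesn't change that.
Original bid $1813: Kai is not highest (top rival bid is $2059); payoff $0.
Alternative bid $1323: Kai is not highest (top rival bid is $2059); payoff $0.
Change in payoff = $0 − ($0) = $0.

$0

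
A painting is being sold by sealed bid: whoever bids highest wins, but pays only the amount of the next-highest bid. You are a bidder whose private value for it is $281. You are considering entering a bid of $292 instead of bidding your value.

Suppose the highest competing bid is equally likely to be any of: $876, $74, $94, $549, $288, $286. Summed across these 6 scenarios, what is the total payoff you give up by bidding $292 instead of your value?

$12

The deviation costs you only when the competing bid falls strictly between $281 and $292; elsewhere both bids give the same outcome.
$876: outcomes coincide → loss $0.
$74: outcomes coincide → loss $0.
$94: outcomes coincide → loss $0.
$549: outcomes coincide → loss $0.
$288: truthful payoff $0, deviation payoff −$7 → loss $7.
$286: truthful payoff $0, deviation payoff −$5 → loss $5.
Total loss = $7 + $5 = $12.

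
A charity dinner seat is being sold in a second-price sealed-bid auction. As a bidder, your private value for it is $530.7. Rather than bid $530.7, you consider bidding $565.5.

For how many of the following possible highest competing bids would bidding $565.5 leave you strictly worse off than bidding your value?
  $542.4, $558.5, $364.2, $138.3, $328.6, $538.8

3

The deviation hurts exactly when the highest competing bid lies strictly between $530.7 and $565.5 — overbidding then wins at a price above your value.
$542.4: inside the interval → strictly worse (loss $11.7).
$558.5: inside the interval → strictly worse (loss $27.8).
$364.2: below both → same outcome either way.
$138.3: below both → same outcome either way.
$328.6: below both → same outcome either way.
$538.8: inside the interval → strictly worse (loss $8.1).
Count: 3.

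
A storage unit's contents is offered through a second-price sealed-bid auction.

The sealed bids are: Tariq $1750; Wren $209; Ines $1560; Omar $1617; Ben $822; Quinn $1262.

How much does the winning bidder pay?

Highest bid: Tariq at $1750, so Tariq wins.
Second-highest bid: Omar at $1617 — that is the price the winner pays.

$1617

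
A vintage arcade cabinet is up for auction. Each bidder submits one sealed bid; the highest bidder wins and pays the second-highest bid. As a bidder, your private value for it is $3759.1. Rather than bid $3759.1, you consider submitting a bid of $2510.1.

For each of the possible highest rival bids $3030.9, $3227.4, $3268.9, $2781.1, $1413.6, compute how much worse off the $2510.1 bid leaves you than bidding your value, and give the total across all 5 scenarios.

$2728.1

The deviation costs you only when the competing bid falls strictly between $2510.1 and $3759.1; elsewhere both bids give the same outcome.
$3030.9: truthful payoff $728.2, deviation payoff $0 → loss $728.2.
$3227.4: truthful payoff $531.7, deviation payoff $0 → loss $531.7.
$3268.9: truthful payoff $490.2, deviation payoff $0 → loss $490.2.
$2781.1: truthful payoff $978, deviation payoff $0 → loss $978.
$1413.6: outcomes coincide → loss $0.
Total loss = $728.2 + $531.7 + $490.2 + $978 = $2728.1.
Because the price is fixed by the runner-up's bid, deviating from your value can only change a good outcome into a bad one — never the reverse.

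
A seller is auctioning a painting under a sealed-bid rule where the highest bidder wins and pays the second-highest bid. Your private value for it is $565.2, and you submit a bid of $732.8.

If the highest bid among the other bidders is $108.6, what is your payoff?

Your bid $732.8 exceeds the highest competing bid $108.6, so you win.
In a second-price auction the winner pays the second-highest bid, $108.6.
Payoff = value − price = $565.2 − $108.6 = $456.6.

$456.6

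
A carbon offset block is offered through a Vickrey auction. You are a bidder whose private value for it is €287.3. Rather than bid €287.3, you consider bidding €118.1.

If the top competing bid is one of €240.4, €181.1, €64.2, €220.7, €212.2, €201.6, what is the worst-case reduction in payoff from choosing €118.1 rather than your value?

€106.2

€240.4: truthful gives €46.9, deviation gives €0 → loss €46.9.
€181.1: truthful gives €106.2, deviation gives €0 → loss €106.2.
€64.2: same outcome either way → loss €0.
€220.7: truthful gives €66.6, deviation gives €0 → loss €66.6.
€212.2: truthful gives €75.1, deviation gives €0 → loss €75.1.
€201.6: truthful gives €85.7, deviation gives €0 → loss €85.7.
Maximum loss: €106.2.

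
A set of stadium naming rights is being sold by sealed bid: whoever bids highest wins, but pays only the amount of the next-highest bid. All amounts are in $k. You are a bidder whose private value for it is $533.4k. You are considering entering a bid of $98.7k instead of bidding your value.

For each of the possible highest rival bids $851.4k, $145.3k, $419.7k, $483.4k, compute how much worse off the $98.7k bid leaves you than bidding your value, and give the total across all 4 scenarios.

The deviation costs you only when the competing bid falls strictly between $98.7k and $533.4k; elsewhere both bids give the same outcome.
$851.4k: outcomes coincide → loss $0k.
$145.3k: truthful payoff $388.1k, deviation payoff $0k → loss $388.1k.
$419.7k: truthful payoff $113.7k, deviation payoff $0k → loss $113.7k.
$483.4k: truthful payoff $50k, deviation payoff $0k → loss $50k.
Total loss = $388.1k + $113.7k + $50k = $551.8k.

$551.8k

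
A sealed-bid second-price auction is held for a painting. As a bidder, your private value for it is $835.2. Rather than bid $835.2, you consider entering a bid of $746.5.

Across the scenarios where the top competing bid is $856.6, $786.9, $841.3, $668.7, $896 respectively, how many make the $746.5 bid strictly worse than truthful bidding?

The deviation hurts exactly when the highest competing bid lies strictly between $746.5 and $835.2 — underbidding then forfeits a profitable win.
$856.6: above both → same outcome either way.
$786.9: inside the interval → strictly worse (loss $48.3).
$841.3: above both → same outcome either way.
$668.7: below both → same outcome either way.
$896: above both → same outcome either way.
Count: 1.

1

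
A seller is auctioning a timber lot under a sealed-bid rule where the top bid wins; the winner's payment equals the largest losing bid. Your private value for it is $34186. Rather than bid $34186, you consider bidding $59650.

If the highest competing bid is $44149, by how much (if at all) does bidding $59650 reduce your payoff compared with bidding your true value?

$9963

Bidding your value $34186: you lose (since $34186 < $44149). Payoff $0.
Bidding $59650: you win and pay $44149. Payoff $34186 − $44149 = −$9963.
The competing bid $44149 lies between your value and your inflated bid, so overbidding wins an item priced above your value.
Loss from deviating = $0 − (−$9963) = $9963.
In a second-price auction your bid sets only whether you win, not what you pay, so bidding your true value is weakly dominant.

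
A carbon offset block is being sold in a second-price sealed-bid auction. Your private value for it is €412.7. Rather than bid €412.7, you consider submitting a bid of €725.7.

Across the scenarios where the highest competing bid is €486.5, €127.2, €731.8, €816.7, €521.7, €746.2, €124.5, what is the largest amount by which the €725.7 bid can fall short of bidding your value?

€109

€486.5: truthful gives €0, deviation gives −€73.8 → loss €73.8.
€127.2: same outcome either way → loss €0.
€731.8: same outcome either way → loss €0.
€816.7: same outcome either way → loss €0.
€521.7: truthful gives €0, deviation gives −€109 → loss €109.
€746.2: same outcome either way → loss €0.
€124.5: same outcome either way → loss €0.
Maximum loss: €109.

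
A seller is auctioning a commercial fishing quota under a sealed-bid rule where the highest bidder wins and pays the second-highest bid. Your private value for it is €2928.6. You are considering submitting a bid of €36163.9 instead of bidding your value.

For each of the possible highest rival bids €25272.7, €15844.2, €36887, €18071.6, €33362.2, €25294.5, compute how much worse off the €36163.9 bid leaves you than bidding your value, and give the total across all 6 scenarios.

€103202.2

The deviation costs you only when the competing bid falls strictly between €2928.6 and €36163.9; elsewhere both bids give the same outcome.
€25272.7: truthful payoff €0, deviation payoff −€22344.1 → loss €22344.1.
€15844.2: truthful payoff €0, deviation payoff −€12915.6 → loss €12915.6.
€36887: outcomes coincide → loss €0.
€18071.6: truthful payoff €0, deviation payoff −€15143 → loss €15143.
€33362.2: truthful payoff €0, deviation payoff −€30433.6 → loss €30433.6.
€25294.5: truthful payoff €0, deviation payoff −€22365.9 → loss €22365.9.
Total loss = €22344.1 + €12915.6 + €15143 + €30433.6 + €22365.9 = €103202.2.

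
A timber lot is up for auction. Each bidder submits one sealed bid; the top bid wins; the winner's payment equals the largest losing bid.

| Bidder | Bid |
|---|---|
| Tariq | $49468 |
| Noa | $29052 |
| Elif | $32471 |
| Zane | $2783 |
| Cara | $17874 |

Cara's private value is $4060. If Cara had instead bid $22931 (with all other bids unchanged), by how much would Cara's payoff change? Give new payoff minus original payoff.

$0

The highest bid among the other bidders is $49468; Cara's bid doesn't change that.
Original bid $17874: Cara is not highest (top rival bid is $49468); payoff $0.
Alternative bid $22931: Cara is not highest (top rival bid is $49468); payoff $0.
Change in payoff = $0 − ($0) = $0.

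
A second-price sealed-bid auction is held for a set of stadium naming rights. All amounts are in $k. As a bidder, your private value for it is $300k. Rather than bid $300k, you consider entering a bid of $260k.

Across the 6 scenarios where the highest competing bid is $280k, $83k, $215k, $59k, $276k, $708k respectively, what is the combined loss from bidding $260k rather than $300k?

The deviation costs you only when the competing bid falls strictly between $260k and $300k; elsewhere both bids give the same outcome.
$280k: truthful payoff $20k, deviation payoff $0k → loss $20k.
$83k: outcomes coincide → loss $0k.
$215k: outcomes coincide → loss $0k.
$59k: outcomes coincide → loss $0k.
$276k: truthful payoff $24k, deviation payoff $0k → loss $24k.
$708k: outcomes coincide → loss $0k.
Total loss = $20k + $24k = $44k.

$44k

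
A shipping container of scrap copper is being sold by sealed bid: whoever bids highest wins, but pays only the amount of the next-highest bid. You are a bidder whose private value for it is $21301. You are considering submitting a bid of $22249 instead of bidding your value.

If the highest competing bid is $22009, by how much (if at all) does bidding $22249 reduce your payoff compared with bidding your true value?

Bidding your value $21301: you lose (since $21301 < $22009). Payoff $0.
Bidding $22249: you win and pay $22009. Payoff $21301 − $22009 = −$708.
The competing bid $22009 lies between your value and your inflated bid, so overbidding wins an item priced above your value.
Loss from deviating = $0 − (−$708) = $708.

$708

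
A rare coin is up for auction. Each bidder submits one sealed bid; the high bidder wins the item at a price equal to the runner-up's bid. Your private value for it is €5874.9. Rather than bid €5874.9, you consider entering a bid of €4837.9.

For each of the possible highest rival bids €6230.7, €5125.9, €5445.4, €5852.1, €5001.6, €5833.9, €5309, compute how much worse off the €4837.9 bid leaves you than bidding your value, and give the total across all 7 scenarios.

The deviation costs you only when the competing bid falls strictly between €4837.9 and €5874.9; elsewhere both bids give the same outcome.
€6230.7: outcomes coincide → loss €0.
€5125.9: truthful payoff €749, deviation payoff €0 → loss €749.
€5445.4: truthful payoff €429.5, deviation payoff €0 → loss €429.5.
€5852.1: truthful payoff €22.8, deviation payoff €0 → loss €22.8.
€5001.6: truthful payoff €873.3, deviation payoff €0 → loss €873.3.
€5833.9: truthful payoff €41, deviation payoff €0 → loss €41.
€5309: truthful payoff €565.9, deviation payoff €0 → loss €565.9.
Total loss = €749 + €429.5 + €22.8 + €873.3 + €41 + €565.9 = €2681.5.
Truthful bidding weakly dominates here: raising your bid can only win items priced above your value, and lowering it can only forfeit items priced below.

€2681.5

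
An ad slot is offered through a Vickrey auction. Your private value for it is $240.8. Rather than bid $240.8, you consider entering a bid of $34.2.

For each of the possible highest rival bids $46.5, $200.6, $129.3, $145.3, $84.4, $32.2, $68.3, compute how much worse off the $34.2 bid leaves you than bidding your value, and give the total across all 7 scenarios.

$770.4

The deviation costs you only when the competing bid falls strictly between $34.2 and $240.8; elsewhere both bids give the same outcome.
$46.5: truthful payoff $194.3, deviation payoff $0 → loss $194.3.
$200.6: truthful payoff $40.2, deviation payoff $0 → loss $40.2.
$129.3: truthful payoff $111.5, deviation payoff $0 → loss $111.5.
$145.3: truthful payoff $95.5, deviation payoff $0 → loss $95.5.
$84.4: truthful payoff $156.4, deviation payoff $0 → loss $156.4.
$32.2: outcomes coincide → loss $0.
$68.3: truthful payoff $172.5, deviation payoff $0 → loss $172.5.
Total loss = $194.3 + $40.2 + $111.5 + $95.5 + $156.4 + $172.5 = $770.4.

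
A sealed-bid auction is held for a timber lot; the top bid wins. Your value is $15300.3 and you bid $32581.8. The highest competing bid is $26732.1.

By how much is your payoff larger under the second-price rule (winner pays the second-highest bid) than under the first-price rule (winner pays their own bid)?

You have the highest bid, so you win under either rule.
Second-price: pay $26732.1 → payoff −$11431.8.
First-price: pay your own bid $32581.8 → payoff −$17281.5.
Difference = −$11431.8 − (−$17281.5) = $5849.7.

$5849.7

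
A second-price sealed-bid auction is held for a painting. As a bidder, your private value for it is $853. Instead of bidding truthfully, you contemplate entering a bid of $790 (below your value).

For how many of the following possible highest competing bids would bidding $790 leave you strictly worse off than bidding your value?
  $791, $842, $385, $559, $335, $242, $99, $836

The deviation hurts exactly when the highest competing bid lies strictly between $790 and $853 — underbidding then forfeits a profitable win.
$791: inside the interval → strictly worse (loss $62).
$842: inside the interval → strictly worse (loss $11).
$385: below both → same outcome either way.
$559: below both → same outcome either way.
$335: below both → same outcome either way.
$242: below both → same outcome either way.
$99: below both → same outcome either way.
$836: inside the interval → strictly worse (loss $17).
Count: 3.

3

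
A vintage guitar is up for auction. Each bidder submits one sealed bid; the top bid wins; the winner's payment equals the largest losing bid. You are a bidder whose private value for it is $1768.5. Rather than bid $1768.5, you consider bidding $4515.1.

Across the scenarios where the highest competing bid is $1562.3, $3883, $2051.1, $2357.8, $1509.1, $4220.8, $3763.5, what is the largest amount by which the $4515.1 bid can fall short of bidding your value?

$2452.3

$1562.3: same outcome either way → loss $0.
$3883: truthful gives $0, deviation gives −$2114.5 → loss $2114.5.
$2051.1: truthful gives $0, deviation gives −$282.6 → loss $282.6.
$2357.8: truthful gives $0, deviation gives −$589.3 → loss $589.3.
$1509.1: same outcome either way → loss $0.
$4220.8: truthful gives $0, deviation gives −$2452.3 → loss $2452.3.
$3763.5: truthful gives $0, deviation gives −$1995 → loss $1995.
Maximum loss: $2452.3.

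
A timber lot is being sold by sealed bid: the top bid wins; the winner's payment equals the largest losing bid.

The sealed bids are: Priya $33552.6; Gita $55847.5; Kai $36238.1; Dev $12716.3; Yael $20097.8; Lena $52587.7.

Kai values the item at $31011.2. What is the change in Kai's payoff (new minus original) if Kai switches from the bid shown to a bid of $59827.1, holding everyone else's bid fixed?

−$24836.3

The highest bid among the other bidders is $55847.5; Kai's bid doesn't change that.
Original bid $36238.1: Kai is not highest (top rival bid is $55847.5); payoff $0.
Alternative bid $59827.1: Kai is highest, pays the top rival bid $55847.5; payoff $31011.2 − $55847.5 = −$24836.3.
Change in payoff = −$24836.3 − ($0) = −$24836.3.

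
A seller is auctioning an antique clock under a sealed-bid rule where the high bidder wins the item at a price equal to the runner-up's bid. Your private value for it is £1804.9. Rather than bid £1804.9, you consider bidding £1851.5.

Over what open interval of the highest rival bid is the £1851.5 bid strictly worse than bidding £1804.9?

If the competing bid is below £1804.9, both bids win at the same price — no difference.
If it is above £1851.5, both bids lose — no difference.
If it lies strictly between £1804.9 and £1851.5, bidding your value loses (payoff 0) while bidding £1851.5 wins at a price above your value (payoff negative).
So the deviation strictly hurts on the open interval (£1804.9, £1851.5).
Truthful bidding weakly dominates here: raising your bid can only win items priced above your value, and lowering it can only forfeit items priced below.

(£1804.9, £1851.5)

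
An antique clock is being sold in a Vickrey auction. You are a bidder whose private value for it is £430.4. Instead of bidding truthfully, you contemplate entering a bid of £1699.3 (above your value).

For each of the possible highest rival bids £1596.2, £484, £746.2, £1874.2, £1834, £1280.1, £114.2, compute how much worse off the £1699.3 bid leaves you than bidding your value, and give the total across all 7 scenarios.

The deviation costs you only when the competing bid falls strictly between £430.4 and £1699.3; elsewhere both bids give the same outcome.
£1596.2: truthful payoff £0, deviation payoff −£1165.8 → loss £1165.8.
£484: truthful payoff £0, deviation payoff −£53.6 → loss £53.6.
£746.2: truthful payoff £0, deviation payoff −£315.8 → loss £315.8.
£1874.2: outcomes coincide → loss £0.
£1834: outcomes coincide → loss £0.
£1280.1: truthful payoff £0, deviation payoff −£849.7 → loss £849.7.
£114.2: outcomes coincide → loss £0.
Total loss = £1165.8 + £53.6 + £315.8 + £849.7 = £2384.9.

£2384.9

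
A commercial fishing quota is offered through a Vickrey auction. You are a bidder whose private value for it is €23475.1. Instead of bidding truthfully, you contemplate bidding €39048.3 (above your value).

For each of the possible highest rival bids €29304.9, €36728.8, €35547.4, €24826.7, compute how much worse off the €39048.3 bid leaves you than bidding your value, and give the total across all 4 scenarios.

€32507.4

The deviation costs you only when the competing bid falls strictly between €23475.1 and €39048.3; elsewhere both bids give the same outcome.
€29304.9: truthful payoff €0, deviation payoff −€5829.8 → loss €5829.8.
€36728.8: truthful payoff €0, deviation payoff −€13253.7 → loss €13253.7.
€35547.4: truthful payoff €0, deviation payoff −€12072.3 → loss €12072.3.
€24826.7: truthful payoff €0, deviation payoff −€1351.6 → loss €1351.6.
Total loss = €5829.8 + €13253.7 + €12072.3 + €1351.6 = €32507.4.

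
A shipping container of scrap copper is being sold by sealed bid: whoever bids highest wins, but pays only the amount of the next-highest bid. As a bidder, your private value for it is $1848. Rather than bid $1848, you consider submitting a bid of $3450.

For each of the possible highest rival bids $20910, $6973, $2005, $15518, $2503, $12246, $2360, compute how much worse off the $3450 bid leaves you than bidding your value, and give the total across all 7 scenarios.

The deviation costs you only when the competing bid falls strictly between $1848 and $3450; elsewhere both bids give the same outcome.
$20910: outcomes coincide → loss $0.
$6973: outcomes coincide → loss $0.
$2005: truthful payoff $0, deviation payoff −$157 → loss $157.
$15518: outcomes coincide → loss $0.
$2503: truthful payoff $0, deviation payoff −$655 → loss $655.
$12246: outcomes coincide → loss $0.
$2360: truthful payoff $0, deviation payoff −$512 → loss $512.
Total loss = $157 + $655 + $512 = $1324.

$1324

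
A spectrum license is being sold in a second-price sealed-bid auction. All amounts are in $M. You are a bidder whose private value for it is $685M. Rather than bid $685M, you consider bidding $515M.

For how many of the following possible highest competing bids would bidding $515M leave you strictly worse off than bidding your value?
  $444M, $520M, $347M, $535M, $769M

The deviation hurts exactly when the highest competing bid lies strictly between $515M and $685M — underbidding then forfeits a profitable win.
$444M: below both → same outcome either way.
$520M: inside the interval → strictly worse (loss $165M).
$347M: below both → same outcome either way.
$535M: inside the interval → strictly worse (loss $150M).
$769M: above both → same outcome either way.
Count: 2.

2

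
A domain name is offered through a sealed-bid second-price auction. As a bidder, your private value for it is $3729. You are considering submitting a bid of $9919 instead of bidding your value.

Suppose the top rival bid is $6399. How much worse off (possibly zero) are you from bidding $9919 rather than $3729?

$2670

Bidding your value $3729: you lose (since $3729 < $6399). Payoff $0.
Bidding $9919: you win and pay $6399. Payoff $3729 − $6399 = −$2670.
The competing bid $6399 lies between your value and your inflated bid, so overbidding wins an item priced above your value.
Loss from deviating = $0 − (−$2670) = $2670.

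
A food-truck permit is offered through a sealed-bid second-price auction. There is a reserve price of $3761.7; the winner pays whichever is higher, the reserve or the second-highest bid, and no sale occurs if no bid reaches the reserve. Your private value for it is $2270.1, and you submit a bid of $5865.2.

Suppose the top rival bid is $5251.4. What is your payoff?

−$2981.3

Your bid $5865.2 is the highest and exceeds the reserve.
Price = max(second-highest bid, reserve) = max($5251.4, $3761.7) = $5251.4.
Payoff = $2270.1 − $5251.4 = −$2981.3.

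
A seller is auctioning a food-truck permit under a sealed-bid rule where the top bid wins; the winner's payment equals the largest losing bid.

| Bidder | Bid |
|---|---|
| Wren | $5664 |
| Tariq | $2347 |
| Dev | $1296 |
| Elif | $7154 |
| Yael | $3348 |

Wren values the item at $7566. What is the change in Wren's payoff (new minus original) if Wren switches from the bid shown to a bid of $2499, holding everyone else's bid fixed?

The highest bid among the other bidders is $7154; Wren's bid doesn't change that.
Original bid $5664: Wren is not highest (top rival bid is $7154); payoff $0.
Alternative bid $2499: Wren is not highest (top rival bid is $7154); payoff $0.
Change in payoff = $0 − ($0) = $0.

$0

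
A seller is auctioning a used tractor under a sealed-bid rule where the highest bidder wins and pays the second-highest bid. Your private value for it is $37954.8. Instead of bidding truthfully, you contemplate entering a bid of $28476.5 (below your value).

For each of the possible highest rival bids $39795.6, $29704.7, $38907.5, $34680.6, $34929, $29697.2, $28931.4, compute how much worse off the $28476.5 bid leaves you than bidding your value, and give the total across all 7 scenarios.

The deviation costs you only when the competing bid falls strictly between $28476.5 and $37954.8; elsewhere both bids give the same outcome.
$39795.6: outcomes coincide → loss $0.
$29704.7: truthful payoff $8250.1, deviation payoff $0 → loss $8250.1.
$38907.5: outcomes coincide → loss $0.
$34680.6: truthful payoff $3274.2, deviation payoff $0 → loss $3274.2.
$34929: truthful payoff $3025.8, deviation payoff $0 → loss $3025.8.
$29697.2: truthful payoff $8257.6, deviation payoff $0 → loss $8257.6.
$28931.4: truthful payoff $9023.4, deviation payoff $0 → loss $9023.4.
Total loss = $8250.1 + $3274.2 + $3025.8 + $8257.6 + $9023.4 = $31831.1.

$31831.1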